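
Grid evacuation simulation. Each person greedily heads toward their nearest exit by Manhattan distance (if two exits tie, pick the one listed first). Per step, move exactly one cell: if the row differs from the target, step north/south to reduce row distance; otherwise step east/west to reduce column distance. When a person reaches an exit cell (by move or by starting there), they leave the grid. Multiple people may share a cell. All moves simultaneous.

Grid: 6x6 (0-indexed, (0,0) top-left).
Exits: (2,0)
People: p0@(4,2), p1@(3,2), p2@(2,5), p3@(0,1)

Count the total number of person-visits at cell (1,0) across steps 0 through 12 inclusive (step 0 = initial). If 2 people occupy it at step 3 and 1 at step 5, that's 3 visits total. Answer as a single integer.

Answer: 0

Derivation:
Step 0: p0@(4,2) p1@(3,2) p2@(2,5) p3@(0,1) -> at (1,0): 0 [-], cum=0
Step 1: p0@(3,2) p1@(2,2) p2@(2,4) p3@(1,1) -> at (1,0): 0 [-], cum=0
Step 2: p0@(2,2) p1@(2,1) p2@(2,3) p3@(2,1) -> at (1,0): 0 [-], cum=0
Step 3: p0@(2,1) p1@ESC p2@(2,2) p3@ESC -> at (1,0): 0 [-], cum=0
Step 4: p0@ESC p1@ESC p2@(2,1) p3@ESC -> at (1,0): 0 [-], cum=0
Step 5: p0@ESC p1@ESC p2@ESC p3@ESC -> at (1,0): 0 [-], cum=0
Total visits = 0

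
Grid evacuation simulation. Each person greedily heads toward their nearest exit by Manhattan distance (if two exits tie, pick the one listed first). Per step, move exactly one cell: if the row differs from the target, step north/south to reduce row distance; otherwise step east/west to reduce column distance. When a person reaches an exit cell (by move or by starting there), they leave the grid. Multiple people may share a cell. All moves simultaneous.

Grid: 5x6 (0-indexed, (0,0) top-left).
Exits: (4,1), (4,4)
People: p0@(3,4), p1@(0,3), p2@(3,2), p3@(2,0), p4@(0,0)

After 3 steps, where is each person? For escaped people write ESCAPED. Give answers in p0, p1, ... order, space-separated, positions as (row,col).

Step 1: p0:(3,4)->(4,4)->EXIT | p1:(0,3)->(1,3) | p2:(3,2)->(4,2) | p3:(2,0)->(3,0) | p4:(0,0)->(1,0)
Step 2: p0:escaped | p1:(1,3)->(2,3) | p2:(4,2)->(4,1)->EXIT | p3:(3,0)->(4,0) | p4:(1,0)->(2,0)
Step 3: p0:escaped | p1:(2,3)->(3,3) | p2:escaped | p3:(4,0)->(4,1)->EXIT | p4:(2,0)->(3,0)

ESCAPED (3,3) ESCAPED ESCAPED (3,0)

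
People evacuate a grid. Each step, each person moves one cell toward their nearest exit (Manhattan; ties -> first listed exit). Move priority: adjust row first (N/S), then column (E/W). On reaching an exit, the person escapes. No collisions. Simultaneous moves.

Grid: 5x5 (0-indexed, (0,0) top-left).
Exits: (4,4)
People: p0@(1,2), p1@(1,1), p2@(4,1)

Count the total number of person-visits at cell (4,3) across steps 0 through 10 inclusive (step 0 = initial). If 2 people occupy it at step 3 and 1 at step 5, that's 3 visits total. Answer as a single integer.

Step 0: p0@(1,2) p1@(1,1) p2@(4,1) -> at (4,3): 0 [-], cum=0
Step 1: p0@(2,2) p1@(2,1) p2@(4,2) -> at (4,3): 0 [-], cum=0
Step 2: p0@(3,2) p1@(3,1) p2@(4,3) -> at (4,3): 1 [p2], cum=1
Step 3: p0@(4,2) p1@(4,1) p2@ESC -> at (4,3): 0 [-], cum=1
Step 4: p0@(4,3) p1@(4,2) p2@ESC -> at (4,3): 1 [p0], cum=2
Step 5: p0@ESC p1@(4,3) p2@ESC -> at (4,3): 1 [p1], cum=3
Step 6: p0@ESC p1@ESC p2@ESC -> at (4,3): 0 [-], cum=3
Total visits = 3

Answer: 3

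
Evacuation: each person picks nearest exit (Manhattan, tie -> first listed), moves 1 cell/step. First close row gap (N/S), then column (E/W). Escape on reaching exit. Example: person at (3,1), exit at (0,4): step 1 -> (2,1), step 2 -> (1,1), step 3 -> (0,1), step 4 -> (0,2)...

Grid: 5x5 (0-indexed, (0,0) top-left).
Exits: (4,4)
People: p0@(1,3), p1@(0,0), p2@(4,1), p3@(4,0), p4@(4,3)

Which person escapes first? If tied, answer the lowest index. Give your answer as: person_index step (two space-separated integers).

Step 1: p0:(1,3)->(2,3) | p1:(0,0)->(1,0) | p2:(4,1)->(4,2) | p3:(4,0)->(4,1) | p4:(4,3)->(4,4)->EXIT
Step 2: p0:(2,3)->(3,3) | p1:(1,0)->(2,0) | p2:(4,2)->(4,3) | p3:(4,1)->(4,2) | p4:escaped
Step 3: p0:(3,3)->(4,3) | p1:(2,0)->(3,0) | p2:(4,3)->(4,4)->EXIT | p3:(4,2)->(4,3) | p4:escaped
Step 4: p0:(4,3)->(4,4)->EXIT | p1:(3,0)->(4,0) | p2:escaped | p3:(4,3)->(4,4)->EXIT | p4:escaped
Step 5: p0:escaped | p1:(4,0)->(4,1) | p2:escaped | p3:escaped | p4:escaped
Step 6: p0:escaped | p1:(4,1)->(4,2) | p2:escaped | p3:escaped | p4:escaped
Step 7: p0:escaped | p1:(4,2)->(4,3) | p2:escaped | p3:escaped | p4:escaped
Step 8: p0:escaped | p1:(4,3)->(4,4)->EXIT | p2:escaped | p3:escaped | p4:escaped
Exit steps: [4, 8, 3, 4, 1]
First to escape: p4 at step 1

Answer: 4 1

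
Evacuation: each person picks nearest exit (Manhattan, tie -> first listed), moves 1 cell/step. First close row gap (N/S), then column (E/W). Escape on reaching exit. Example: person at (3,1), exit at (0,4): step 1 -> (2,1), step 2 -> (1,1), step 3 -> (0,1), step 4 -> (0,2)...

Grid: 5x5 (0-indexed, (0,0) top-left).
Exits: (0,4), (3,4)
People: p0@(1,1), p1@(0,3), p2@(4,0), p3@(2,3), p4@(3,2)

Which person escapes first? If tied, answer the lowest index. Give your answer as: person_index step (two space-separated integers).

Step 1: p0:(1,1)->(0,1) | p1:(0,3)->(0,4)->EXIT | p2:(4,0)->(3,0) | p3:(2,3)->(3,3) | p4:(3,2)->(3,3)
Step 2: p0:(0,1)->(0,2) | p1:escaped | p2:(3,0)->(3,1) | p3:(3,3)->(3,4)->EXIT | p4:(3,3)->(3,4)->EXIT
Step 3: p0:(0,2)->(0,3) | p1:escaped | p2:(3,1)->(3,2) | p3:escaped | p4:escaped
Step 4: p0:(0,3)->(0,4)->EXIT | p1:escaped | p2:(3,2)->(3,3) | p3:escaped | p4:escaped
Step 5: p0:escaped | p1:escaped | p2:(3,3)->(3,4)->EXIT | p3:escaped | p4:escaped
Exit steps: [4, 1, 5, 2, 2]
First to escape: p1 at step 1

Answer: 1 1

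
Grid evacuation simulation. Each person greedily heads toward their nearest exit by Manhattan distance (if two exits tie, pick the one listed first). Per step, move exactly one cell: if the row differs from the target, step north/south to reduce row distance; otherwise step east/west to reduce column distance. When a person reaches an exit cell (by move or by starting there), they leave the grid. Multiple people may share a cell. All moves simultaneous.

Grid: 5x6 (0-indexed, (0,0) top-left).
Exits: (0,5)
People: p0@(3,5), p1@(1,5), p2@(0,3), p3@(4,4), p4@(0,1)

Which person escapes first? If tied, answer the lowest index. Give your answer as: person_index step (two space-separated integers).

Step 1: p0:(3,5)->(2,5) | p1:(1,5)->(0,5)->EXIT | p2:(0,3)->(0,4) | p3:(4,4)->(3,4) | p4:(0,1)->(0,2)
Step 2: p0:(2,5)->(1,5) | p1:escaped | p2:(0,4)->(0,5)->EXIT | p3:(3,4)->(2,4) | p4:(0,2)->(0,3)
Step 3: p0:(1,5)->(0,5)->EXIT | p1:escaped | p2:escaped | p3:(2,4)->(1,4) | p4:(0,3)->(0,4)
Step 4: p0:escaped | p1:escaped | p2:escaped | p3:(1,4)->(0,4) | p4:(0,4)->(0,5)->EXIT
Step 5: p0:escaped | p1:escaped | p2:escaped | p3:(0,4)->(0,5)->EXIT | p4:escaped
Exit steps: [3, 1, 2, 5, 4]
First to escape: p1 at step 1

Answer: 1 1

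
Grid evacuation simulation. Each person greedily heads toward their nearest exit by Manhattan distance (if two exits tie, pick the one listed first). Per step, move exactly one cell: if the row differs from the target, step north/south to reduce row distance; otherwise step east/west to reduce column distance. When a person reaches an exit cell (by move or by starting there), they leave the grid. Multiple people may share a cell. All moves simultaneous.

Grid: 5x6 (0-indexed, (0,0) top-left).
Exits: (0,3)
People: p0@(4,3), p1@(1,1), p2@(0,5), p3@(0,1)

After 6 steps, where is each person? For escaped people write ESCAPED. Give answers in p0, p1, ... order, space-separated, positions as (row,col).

Step 1: p0:(4,3)->(3,3) | p1:(1,1)->(0,1) | p2:(0,5)->(0,4) | p3:(0,1)->(0,2)
Step 2: p0:(3,3)->(2,3) | p1:(0,1)->(0,2) | p2:(0,4)->(0,3)->EXIT | p3:(0,2)->(0,3)->EXIT
Step 3: p0:(2,3)->(1,3) | p1:(0,2)->(0,3)->EXIT | p2:escaped | p3:escaped
Step 4: p0:(1,3)->(0,3)->EXIT | p1:escaped | p2:escaped | p3:escaped

ESCAPED ESCAPED ESCAPED ESCAPED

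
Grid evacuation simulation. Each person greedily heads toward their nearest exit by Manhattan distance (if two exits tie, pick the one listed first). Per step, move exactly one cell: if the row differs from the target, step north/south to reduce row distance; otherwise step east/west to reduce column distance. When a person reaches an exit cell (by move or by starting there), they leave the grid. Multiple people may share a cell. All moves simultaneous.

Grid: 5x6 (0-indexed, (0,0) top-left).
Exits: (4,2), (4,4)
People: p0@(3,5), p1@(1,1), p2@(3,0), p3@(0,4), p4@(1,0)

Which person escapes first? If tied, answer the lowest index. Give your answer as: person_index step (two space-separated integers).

Answer: 0 2

Derivation:
Step 1: p0:(3,5)->(4,5) | p1:(1,1)->(2,1) | p2:(3,0)->(4,0) | p3:(0,4)->(1,4) | p4:(1,0)->(2,0)
Step 2: p0:(4,5)->(4,4)->EXIT | p1:(2,1)->(3,1) | p2:(4,0)->(4,1) | p3:(1,4)->(2,4) | p4:(2,0)->(3,0)
Step 3: p0:escaped | p1:(3,1)->(4,1) | p2:(4,1)->(4,2)->EXIT | p3:(2,4)->(3,4) | p4:(3,0)->(4,0)
Step 4: p0:escaped | p1:(4,1)->(4,2)->EXIT | p2:escaped | p3:(3,4)->(4,4)->EXIT | p4:(4,0)->(4,1)
Step 5: p0:escaped | p1:escaped | p2:escaped | p3:escaped | p4:(4,1)->(4,2)->EXIT
Exit steps: [2, 4, 3, 4, 5]
First to escape: p0 at step 2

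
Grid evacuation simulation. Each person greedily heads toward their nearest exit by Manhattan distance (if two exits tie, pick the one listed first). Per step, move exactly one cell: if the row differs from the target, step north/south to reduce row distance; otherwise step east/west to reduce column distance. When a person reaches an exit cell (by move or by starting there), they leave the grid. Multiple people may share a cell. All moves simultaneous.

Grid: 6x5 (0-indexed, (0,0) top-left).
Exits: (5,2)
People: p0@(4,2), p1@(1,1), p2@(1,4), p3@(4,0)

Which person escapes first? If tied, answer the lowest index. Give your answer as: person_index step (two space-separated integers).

Step 1: p0:(4,2)->(5,2)->EXIT | p1:(1,1)->(2,1) | p2:(1,4)->(2,4) | p3:(4,0)->(5,0)
Step 2: p0:escaped | p1:(2,1)->(3,1) | p2:(2,4)->(3,4) | p3:(5,0)->(5,1)
Step 3: p0:escaped | p1:(3,1)->(4,1) | p2:(3,4)->(4,4) | p3:(5,1)->(5,2)->EXIT
Step 4: p0:escaped | p1:(4,1)->(5,1) | p2:(4,4)->(5,4) | p3:escaped
Step 5: p0:escaped | p1:(5,1)->(5,2)->EXIT | p2:(5,4)->(5,3) | p3:escaped
Step 6: p0:escaped | p1:escaped | p2:(5,3)->(5,2)->EXIT | p3:escaped
Exit steps: [1, 5, 6, 3]
First to escape: p0 at step 1

Answer: 0 1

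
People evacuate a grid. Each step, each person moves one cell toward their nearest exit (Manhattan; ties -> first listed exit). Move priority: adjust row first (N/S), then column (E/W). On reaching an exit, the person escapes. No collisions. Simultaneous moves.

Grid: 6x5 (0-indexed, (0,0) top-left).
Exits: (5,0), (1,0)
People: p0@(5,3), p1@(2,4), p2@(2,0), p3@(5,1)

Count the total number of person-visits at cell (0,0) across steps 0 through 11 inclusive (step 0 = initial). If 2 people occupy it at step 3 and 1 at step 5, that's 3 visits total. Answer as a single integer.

Step 0: p0@(5,3) p1@(2,4) p2@(2,0) p3@(5,1) -> at (0,0): 0 [-], cum=0
Step 1: p0@(5,2) p1@(1,4) p2@ESC p3@ESC -> at (0,0): 0 [-], cum=0
Step 2: p0@(5,1) p1@(1,3) p2@ESC p3@ESC -> at (0,0): 0 [-], cum=0
Step 3: p0@ESC p1@(1,2) p2@ESC p3@ESC -> at (0,0): 0 [-], cum=0
Step 4: p0@ESC p1@(1,1) p2@ESC p3@ESC -> at (0,0): 0 [-], cum=0
Step 5: p0@ESC p1@ESC p2@ESC p3@ESC -> at (0,0): 0 [-], cum=0
Total visits = 0

Answer: 0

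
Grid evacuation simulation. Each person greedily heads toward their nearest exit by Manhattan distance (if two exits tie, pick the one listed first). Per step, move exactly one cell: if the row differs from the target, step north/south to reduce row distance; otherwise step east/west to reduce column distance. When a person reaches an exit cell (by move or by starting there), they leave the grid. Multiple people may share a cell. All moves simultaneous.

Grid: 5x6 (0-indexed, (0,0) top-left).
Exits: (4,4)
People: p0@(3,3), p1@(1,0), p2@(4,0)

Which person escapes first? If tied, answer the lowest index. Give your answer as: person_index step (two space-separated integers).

Answer: 0 2

Derivation:
Step 1: p0:(3,3)->(4,3) | p1:(1,0)->(2,0) | p2:(4,0)->(4,1)
Step 2: p0:(4,3)->(4,4)->EXIT | p1:(2,0)->(3,0) | p2:(4,1)->(4,2)
Step 3: p0:escaped | p1:(3,0)->(4,0) | p2:(4,2)->(4,3)
Step 4: p0:escaped | p1:(4,0)->(4,1) | p2:(4,3)->(4,4)->EXIT
Step 5: p0:escaped | p1:(4,1)->(4,2) | p2:escaped
Step 6: p0:escaped | p1:(4,2)->(4,3) | p2:escaped
Step 7: p0:escaped | p1:(4,3)->(4,4)->EXIT | p2:escaped
Exit steps: [2, 7, 4]
First to escape: p0 at step 2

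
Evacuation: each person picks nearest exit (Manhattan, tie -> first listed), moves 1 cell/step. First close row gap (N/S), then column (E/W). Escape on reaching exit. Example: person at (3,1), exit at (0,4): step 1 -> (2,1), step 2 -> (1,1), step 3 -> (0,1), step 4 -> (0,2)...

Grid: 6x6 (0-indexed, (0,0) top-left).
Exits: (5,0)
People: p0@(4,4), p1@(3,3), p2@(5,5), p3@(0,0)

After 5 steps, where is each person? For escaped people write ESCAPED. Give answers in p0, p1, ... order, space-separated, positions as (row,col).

Step 1: p0:(4,4)->(5,4) | p1:(3,3)->(4,3) | p2:(5,5)->(5,4) | p3:(0,0)->(1,0)
Step 2: p0:(5,4)->(5,3) | p1:(4,3)->(5,3) | p2:(5,4)->(5,3) | p3:(1,0)->(2,0)
Step 3: p0:(5,3)->(5,2) | p1:(5,3)->(5,2) | p2:(5,3)->(5,2) | p3:(2,0)->(3,0)
Step 4: p0:(5,2)->(5,1) | p1:(5,2)->(5,1) | p2:(5,2)->(5,1) | p3:(3,0)->(4,0)
Step 5: p0:(5,1)->(5,0)->EXIT | p1:(5,1)->(5,0)->EXIT | p2:(5,1)->(5,0)->EXIT | p3:(4,0)->(5,0)->EXIT

ESCAPED ESCAPED ESCAPED ESCAPED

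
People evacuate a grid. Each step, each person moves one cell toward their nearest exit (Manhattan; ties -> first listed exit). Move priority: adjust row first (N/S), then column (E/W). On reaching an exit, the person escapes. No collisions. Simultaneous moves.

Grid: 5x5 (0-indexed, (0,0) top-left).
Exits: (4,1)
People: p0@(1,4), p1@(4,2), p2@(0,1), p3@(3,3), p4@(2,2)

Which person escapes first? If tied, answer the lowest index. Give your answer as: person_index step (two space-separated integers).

Answer: 1 1

Derivation:
Step 1: p0:(1,4)->(2,4) | p1:(4,2)->(4,1)->EXIT | p2:(0,1)->(1,1) | p3:(3,3)->(4,3) | p4:(2,2)->(3,2)
Step 2: p0:(2,4)->(3,4) | p1:escaped | p2:(1,1)->(2,1) | p3:(4,3)->(4,2) | p4:(3,2)->(4,2)
Step 3: p0:(3,4)->(4,4) | p1:escaped | p2:(2,1)->(3,1) | p3:(4,2)->(4,1)->EXIT | p4:(4,2)->(4,1)->EXIT
Step 4: p0:(4,4)->(4,3) | p1:escaped | p2:(3,1)->(4,1)->EXIT | p3:escaped | p4:escaped
Step 5: p0:(4,3)->(4,2) | p1:escaped | p2:escaped | p3:escaped | p4:escaped
Step 6: p0:(4,2)->(4,1)->EXIT | p1:escaped | p2:escaped | p3:escaped | p4:escaped
Exit steps: [6, 1, 4, 3, 3]
First to escape: p1 at step 1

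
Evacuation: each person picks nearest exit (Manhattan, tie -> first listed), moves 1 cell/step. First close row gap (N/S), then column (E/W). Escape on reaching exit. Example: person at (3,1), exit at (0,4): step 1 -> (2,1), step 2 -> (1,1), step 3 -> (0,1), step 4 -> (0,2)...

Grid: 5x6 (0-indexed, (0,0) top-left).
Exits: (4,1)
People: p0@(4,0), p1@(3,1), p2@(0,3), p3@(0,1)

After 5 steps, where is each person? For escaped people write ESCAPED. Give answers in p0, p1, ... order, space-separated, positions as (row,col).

Step 1: p0:(4,0)->(4,1)->EXIT | p1:(3,1)->(4,1)->EXIT | p2:(0,3)->(1,3) | p3:(0,1)->(1,1)
Step 2: p0:escaped | p1:escaped | p2:(1,3)->(2,3) | p3:(1,1)->(2,1)
Step 3: p0:escaped | p1:escaped | p2:(2,3)->(3,3) | p3:(2,1)->(3,1)
Step 4: p0:escaped | p1:escaped | p2:(3,3)->(4,3) | p3:(3,1)->(4,1)->EXIT
Step 5: p0:escaped | p1:escaped | p2:(4,3)->(4,2) | p3:escaped

ESCAPED ESCAPED (4,2) ESCAPED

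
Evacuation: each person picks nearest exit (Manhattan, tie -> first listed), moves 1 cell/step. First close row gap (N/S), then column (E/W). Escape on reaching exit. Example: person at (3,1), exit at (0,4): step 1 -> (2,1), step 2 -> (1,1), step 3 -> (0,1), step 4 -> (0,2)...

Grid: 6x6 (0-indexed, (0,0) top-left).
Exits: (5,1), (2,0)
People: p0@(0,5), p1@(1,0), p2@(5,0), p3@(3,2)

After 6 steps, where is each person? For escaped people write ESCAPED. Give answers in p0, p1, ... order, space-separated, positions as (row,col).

Step 1: p0:(0,5)->(1,5) | p1:(1,0)->(2,0)->EXIT | p2:(5,0)->(5,1)->EXIT | p3:(3,2)->(4,2)
Step 2: p0:(1,5)->(2,5) | p1:escaped | p2:escaped | p3:(4,2)->(5,2)
Step 3: p0:(2,5)->(2,4) | p1:escaped | p2:escaped | p3:(5,2)->(5,1)->EXIT
Step 4: p0:(2,4)->(2,3) | p1:escaped | p2:escaped | p3:escaped
Step 5: p0:(2,3)->(2,2) | p1:escaped | p2:escaped | p3:escaped
Step 6: p0:(2,2)->(2,1) | p1:escaped | p2:escaped | p3:escaped

(2,1) ESCAPED ESCAPED ESCAPED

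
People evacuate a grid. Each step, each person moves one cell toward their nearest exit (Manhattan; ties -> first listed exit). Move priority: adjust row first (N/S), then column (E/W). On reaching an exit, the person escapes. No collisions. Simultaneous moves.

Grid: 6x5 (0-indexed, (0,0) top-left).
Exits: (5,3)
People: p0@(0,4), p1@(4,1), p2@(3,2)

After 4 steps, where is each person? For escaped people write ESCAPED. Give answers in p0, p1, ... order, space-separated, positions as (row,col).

Step 1: p0:(0,4)->(1,4) | p1:(4,1)->(5,1) | p2:(3,2)->(4,2)
Step 2: p0:(1,4)->(2,4) | p1:(5,1)->(5,2) | p2:(4,2)->(5,2)
Step 3: p0:(2,4)->(3,4) | p1:(5,2)->(5,3)->EXIT | p2:(5,2)->(5,3)->EXIT
Step 4: p0:(3,4)->(4,4) | p1:escaped | p2:escaped

(4,4) ESCAPED ESCAPED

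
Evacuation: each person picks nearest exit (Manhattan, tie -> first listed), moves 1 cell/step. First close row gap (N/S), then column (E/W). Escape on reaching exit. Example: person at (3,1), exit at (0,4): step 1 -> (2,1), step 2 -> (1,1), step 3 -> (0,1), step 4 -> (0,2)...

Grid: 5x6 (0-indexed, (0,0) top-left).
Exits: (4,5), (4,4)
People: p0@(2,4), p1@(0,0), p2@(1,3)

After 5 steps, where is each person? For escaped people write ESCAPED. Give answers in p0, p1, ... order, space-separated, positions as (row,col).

Step 1: p0:(2,4)->(3,4) | p1:(0,0)->(1,0) | p2:(1,3)->(2,3)
Step 2: p0:(3,4)->(4,4)->EXIT | p1:(1,0)->(2,0) | p2:(2,3)->(3,3)
Step 3: p0:escaped | p1:(2,0)->(3,0) | p2:(3,3)->(4,3)
Step 4: p0:escaped | p1:(3,0)->(4,0) | p2:(4,3)->(4,4)->EXIT
Step 5: p0:escaped | p1:(4,0)->(4,1) | p2:escaped

ESCAPED (4,1) ESCAPED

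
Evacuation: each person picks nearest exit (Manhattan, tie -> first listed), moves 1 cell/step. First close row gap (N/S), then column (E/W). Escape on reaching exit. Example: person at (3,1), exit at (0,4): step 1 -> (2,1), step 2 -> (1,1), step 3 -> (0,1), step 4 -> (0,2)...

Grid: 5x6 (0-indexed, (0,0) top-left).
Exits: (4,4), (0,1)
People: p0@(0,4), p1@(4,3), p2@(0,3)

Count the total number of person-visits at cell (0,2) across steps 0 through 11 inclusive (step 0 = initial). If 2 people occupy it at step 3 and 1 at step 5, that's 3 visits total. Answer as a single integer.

Step 0: p0@(0,4) p1@(4,3) p2@(0,3) -> at (0,2): 0 [-], cum=0
Step 1: p0@(0,3) p1@ESC p2@(0,2) -> at (0,2): 1 [p2], cum=1
Step 2: p0@(0,2) p1@ESC p2@ESC -> at (0,2): 1 [p0], cum=2
Step 3: p0@ESC p1@ESC p2@ESC -> at (0,2): 0 [-], cum=2
Total visits = 2

Answer: 2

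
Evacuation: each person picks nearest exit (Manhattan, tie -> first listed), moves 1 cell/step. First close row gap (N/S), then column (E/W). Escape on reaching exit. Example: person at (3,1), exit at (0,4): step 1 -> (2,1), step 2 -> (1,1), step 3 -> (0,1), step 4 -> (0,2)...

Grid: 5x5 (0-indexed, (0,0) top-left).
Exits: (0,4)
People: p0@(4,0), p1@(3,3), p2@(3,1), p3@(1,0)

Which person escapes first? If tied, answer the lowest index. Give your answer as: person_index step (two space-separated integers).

Step 1: p0:(4,0)->(3,0) | p1:(3,3)->(2,3) | p2:(3,1)->(2,1) | p3:(1,0)->(0,0)
Step 2: p0:(3,0)->(2,0) | p1:(2,3)->(1,3) | p2:(2,1)->(1,1) | p3:(0,0)->(0,1)
Step 3: p0:(2,0)->(1,0) | p1:(1,3)->(0,3) | p2:(1,1)->(0,1) | p3:(0,1)->(0,2)
Step 4: p0:(1,0)->(0,0) | p1:(0,3)->(0,4)->EXIT | p2:(0,1)->(0,2) | p3:(0,2)->(0,3)
Step 5: p0:(0,0)->(0,1) | p1:escaped | p2:(0,2)->(0,3) | p3:(0,3)->(0,4)->EXIT
Step 6: p0:(0,1)->(0,2) | p1:escaped | p2:(0,3)->(0,4)->EXIT | p3:escaped
Step 7: p0:(0,2)->(0,3) | p1:escaped | p2:escaped | p3:escaped
Step 8: p0:(0,3)->(0,4)->EXIT | p1:escaped | p2:escaped | p3:escaped
Exit steps: [8, 4, 6, 5]
First to escape: p1 at step 4

Answer: 1 4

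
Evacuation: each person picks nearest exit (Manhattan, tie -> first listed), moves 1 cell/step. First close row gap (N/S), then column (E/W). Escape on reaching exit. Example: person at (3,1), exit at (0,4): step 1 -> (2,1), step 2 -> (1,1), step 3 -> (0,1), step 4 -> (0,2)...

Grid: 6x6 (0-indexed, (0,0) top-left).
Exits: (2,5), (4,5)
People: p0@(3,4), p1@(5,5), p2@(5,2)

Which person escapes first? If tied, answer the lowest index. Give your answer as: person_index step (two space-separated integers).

Answer: 1 1

Derivation:
Step 1: p0:(3,4)->(2,4) | p1:(5,5)->(4,5)->EXIT | p2:(5,2)->(4,2)
Step 2: p0:(2,4)->(2,5)->EXIT | p1:escaped | p2:(4,2)->(4,3)
Step 3: p0:escaped | p1:escaped | p2:(4,3)->(4,4)
Step 4: p0:escaped | p1:escaped | p2:(4,4)->(4,5)->EXIT
Exit steps: [2, 1, 4]
First to escape: p1 at step 1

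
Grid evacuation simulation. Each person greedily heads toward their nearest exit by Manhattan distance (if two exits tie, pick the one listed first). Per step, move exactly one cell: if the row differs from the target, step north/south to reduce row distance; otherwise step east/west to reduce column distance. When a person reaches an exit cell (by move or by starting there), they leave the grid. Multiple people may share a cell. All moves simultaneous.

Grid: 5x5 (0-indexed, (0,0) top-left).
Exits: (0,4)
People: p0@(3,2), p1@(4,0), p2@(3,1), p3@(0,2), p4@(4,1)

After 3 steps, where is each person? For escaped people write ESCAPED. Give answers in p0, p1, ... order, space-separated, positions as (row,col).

Step 1: p0:(3,2)->(2,2) | p1:(4,0)->(3,0) | p2:(3,1)->(2,1) | p3:(0,2)->(0,3) | p4:(4,1)->(3,1)
Step 2: p0:(2,2)->(1,2) | p1:(3,0)->(2,0) | p2:(2,1)->(1,1) | p3:(0,3)->(0,4)->EXIT | p4:(3,1)->(2,1)
Step 3: p0:(1,2)->(0,2) | p1:(2,0)->(1,0) | p2:(1,1)->(0,1) | p3:escaped | p4:(2,1)->(1,1)

(0,2) (1,0) (0,1) ESCAPED (1,1)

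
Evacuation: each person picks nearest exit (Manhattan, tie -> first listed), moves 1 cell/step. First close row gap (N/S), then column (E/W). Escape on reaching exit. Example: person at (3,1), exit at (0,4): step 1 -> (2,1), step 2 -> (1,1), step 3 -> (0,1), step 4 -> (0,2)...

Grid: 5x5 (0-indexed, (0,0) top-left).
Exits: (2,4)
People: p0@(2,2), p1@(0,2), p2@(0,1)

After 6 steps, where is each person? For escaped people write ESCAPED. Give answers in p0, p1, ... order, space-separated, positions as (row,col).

Step 1: p0:(2,2)->(2,3) | p1:(0,2)->(1,2) | p2:(0,1)->(1,1)
Step 2: p0:(2,3)->(2,4)->EXIT | p1:(1,2)->(2,2) | p2:(1,1)->(2,1)
Step 3: p0:escaped | p1:(2,2)->(2,3) | p2:(2,1)->(2,2)
Step 4: p0:escaped | p1:(2,3)->(2,4)->EXIT | p2:(2,2)->(2,3)
Step 5: p0:escaped | p1:escaped | p2:(2,3)->(2,4)->EXIT

ESCAPED ESCAPED ESCAPED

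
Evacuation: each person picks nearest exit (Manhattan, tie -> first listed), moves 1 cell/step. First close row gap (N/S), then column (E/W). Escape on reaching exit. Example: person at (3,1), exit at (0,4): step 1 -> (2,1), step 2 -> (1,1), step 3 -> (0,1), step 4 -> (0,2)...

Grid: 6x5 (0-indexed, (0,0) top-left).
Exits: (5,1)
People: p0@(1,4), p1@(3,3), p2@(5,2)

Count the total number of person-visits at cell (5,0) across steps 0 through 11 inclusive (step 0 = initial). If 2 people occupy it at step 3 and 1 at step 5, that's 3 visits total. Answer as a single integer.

Step 0: p0@(1,4) p1@(3,3) p2@(5,2) -> at (5,0): 0 [-], cum=0
Step 1: p0@(2,4) p1@(4,3) p2@ESC -> at (5,0): 0 [-], cum=0
Step 2: p0@(3,4) p1@(5,3) p2@ESC -> at (5,0): 0 [-], cum=0
Step 3: p0@(4,4) p1@(5,2) p2@ESC -> at (5,0): 0 [-], cum=0
Step 4: p0@(5,4) p1@ESC p2@ESC -> at (5,0): 0 [-], cum=0
Step 5: p0@(5,3) p1@ESC p2@ESC -> at (5,0): 0 [-], cum=0
Step 6: p0@(5,2) p1@ESC p2@ESC -> at (5,0): 0 [-], cum=0
Step 7: p0@ESC p1@ESC p2@ESC -> at (5,0): 0 [-], cum=0
Total visits = 0

Answer: 0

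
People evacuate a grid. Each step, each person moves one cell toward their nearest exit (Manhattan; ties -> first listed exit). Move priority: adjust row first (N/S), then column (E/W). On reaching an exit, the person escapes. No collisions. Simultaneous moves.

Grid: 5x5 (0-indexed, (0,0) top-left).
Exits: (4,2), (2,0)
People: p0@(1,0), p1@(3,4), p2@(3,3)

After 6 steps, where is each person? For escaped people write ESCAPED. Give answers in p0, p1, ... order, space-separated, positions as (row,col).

Step 1: p0:(1,0)->(2,0)->EXIT | p1:(3,4)->(4,4) | p2:(3,3)->(4,3)
Step 2: p0:escaped | p1:(4,4)->(4,3) | p2:(4,3)->(4,2)->EXIT
Step 3: p0:escaped | p1:(4,3)->(4,2)->EXIT | p2:escaped

ESCAPED ESCAPED ESCAPED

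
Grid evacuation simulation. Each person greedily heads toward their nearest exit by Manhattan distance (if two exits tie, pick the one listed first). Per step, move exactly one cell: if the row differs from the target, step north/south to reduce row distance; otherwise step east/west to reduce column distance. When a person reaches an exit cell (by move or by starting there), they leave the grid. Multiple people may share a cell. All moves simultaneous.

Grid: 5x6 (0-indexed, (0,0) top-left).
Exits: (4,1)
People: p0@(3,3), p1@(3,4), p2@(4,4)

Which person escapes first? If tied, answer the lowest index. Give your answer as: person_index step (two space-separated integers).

Step 1: p0:(3,3)->(4,3) | p1:(3,4)->(4,4) | p2:(4,4)->(4,3)
Step 2: p0:(4,3)->(4,2) | p1:(4,4)->(4,3) | p2:(4,3)->(4,2)
Step 3: p0:(4,2)->(4,1)->EXIT | p1:(4,3)->(4,2) | p2:(4,2)->(4,1)->EXIT
Step 4: p0:escaped | p1:(4,2)->(4,1)->EXIT | p2:escaped
Exit steps: [3, 4, 3]
First to escape: p0 at step 3

Answer: 0 3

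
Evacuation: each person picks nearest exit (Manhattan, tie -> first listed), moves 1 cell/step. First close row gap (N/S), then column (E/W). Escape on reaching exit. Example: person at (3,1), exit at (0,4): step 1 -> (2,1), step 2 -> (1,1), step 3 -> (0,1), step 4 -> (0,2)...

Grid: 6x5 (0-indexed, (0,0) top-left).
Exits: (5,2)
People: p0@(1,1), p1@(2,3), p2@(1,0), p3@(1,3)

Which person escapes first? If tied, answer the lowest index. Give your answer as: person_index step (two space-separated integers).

Step 1: p0:(1,1)->(2,1) | p1:(2,3)->(3,3) | p2:(1,0)->(2,0) | p3:(1,3)->(2,3)
Step 2: p0:(2,1)->(3,1) | p1:(3,3)->(4,3) | p2:(2,0)->(3,0) | p3:(2,3)->(3,3)
Step 3: p0:(3,1)->(4,1) | p1:(4,3)->(5,3) | p2:(3,0)->(4,0) | p3:(3,3)->(4,3)
Step 4: p0:(4,1)->(5,1) | p1:(5,3)->(5,2)->EXIT | p2:(4,0)->(5,0) | p3:(4,3)->(5,3)
Step 5: p0:(5,1)->(5,2)->EXIT | p1:escaped | p2:(5,0)->(5,1) | p3:(5,3)->(5,2)->EXIT
Step 6: p0:escaped | p1:escaped | p2:(5,1)->(5,2)->EXIT | p3:escaped
Exit steps: [5, 4, 6, 5]
First to escape: p1 at step 4

Answer: 1 4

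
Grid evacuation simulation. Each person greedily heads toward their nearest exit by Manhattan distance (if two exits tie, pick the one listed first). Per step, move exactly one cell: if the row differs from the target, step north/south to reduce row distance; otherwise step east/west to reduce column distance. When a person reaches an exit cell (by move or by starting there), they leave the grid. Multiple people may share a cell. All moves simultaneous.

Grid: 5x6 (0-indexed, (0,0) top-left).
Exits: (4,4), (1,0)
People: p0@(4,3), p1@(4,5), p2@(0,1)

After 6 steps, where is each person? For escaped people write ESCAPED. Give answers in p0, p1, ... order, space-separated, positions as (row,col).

Step 1: p0:(4,3)->(4,4)->EXIT | p1:(4,5)->(4,4)->EXIT | p2:(0,1)->(1,1)
Step 2: p0:escaped | p1:escaped | p2:(1,1)->(1,0)->EXIT

ESCAPED ESCAPED ESCAPED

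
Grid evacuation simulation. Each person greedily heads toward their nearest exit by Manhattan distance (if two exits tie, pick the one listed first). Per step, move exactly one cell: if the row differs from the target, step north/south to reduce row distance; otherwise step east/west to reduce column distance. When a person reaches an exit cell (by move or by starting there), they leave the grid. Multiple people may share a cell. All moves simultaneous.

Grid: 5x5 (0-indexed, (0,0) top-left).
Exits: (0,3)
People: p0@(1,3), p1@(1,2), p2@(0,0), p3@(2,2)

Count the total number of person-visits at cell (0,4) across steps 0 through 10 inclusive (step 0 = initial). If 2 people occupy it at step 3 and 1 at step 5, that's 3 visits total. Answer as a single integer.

Step 0: p0@(1,3) p1@(1,2) p2@(0,0) p3@(2,2) -> at (0,4): 0 [-], cum=0
Step 1: p0@ESC p1@(0,2) p2@(0,1) p3@(1,2) -> at (0,4): 0 [-], cum=0
Step 2: p0@ESC p1@ESC p2@(0,2) p3@(0,2) -> at (0,4): 0 [-], cum=0
Step 3: p0@ESC p1@ESC p2@ESC p3@ESC -> at (0,4): 0 [-], cum=0
Total visits = 0

Answer: 0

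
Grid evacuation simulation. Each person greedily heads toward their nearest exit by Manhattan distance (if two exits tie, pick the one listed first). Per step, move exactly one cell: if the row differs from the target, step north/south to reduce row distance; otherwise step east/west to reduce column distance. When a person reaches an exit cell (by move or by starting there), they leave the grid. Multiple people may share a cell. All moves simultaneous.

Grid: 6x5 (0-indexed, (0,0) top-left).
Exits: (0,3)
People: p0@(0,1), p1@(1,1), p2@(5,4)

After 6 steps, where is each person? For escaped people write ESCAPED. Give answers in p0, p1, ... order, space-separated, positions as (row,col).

Step 1: p0:(0,1)->(0,2) | p1:(1,1)->(0,1) | p2:(5,4)->(4,4)
Step 2: p0:(0,2)->(0,3)->EXIT | p1:(0,1)->(0,2) | p2:(4,4)->(3,4)
Step 3: p0:escaped | p1:(0,2)->(0,3)->EXIT | p2:(3,4)->(2,4)
Step 4: p0:escaped | p1:escaped | p2:(2,4)->(1,4)
Step 5: p0:escaped | p1:escaped | p2:(1,4)->(0,4)
Step 6: p0:escaped | p1:escaped | p2:(0,4)->(0,3)->EXIT

ESCAPED ESCAPED ESCAPED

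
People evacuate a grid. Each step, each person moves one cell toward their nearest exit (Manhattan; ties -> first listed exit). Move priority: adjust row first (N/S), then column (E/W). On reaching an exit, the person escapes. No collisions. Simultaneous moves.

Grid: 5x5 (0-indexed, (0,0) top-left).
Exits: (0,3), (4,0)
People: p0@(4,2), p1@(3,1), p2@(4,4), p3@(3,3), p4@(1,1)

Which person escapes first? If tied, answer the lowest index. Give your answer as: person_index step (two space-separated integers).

Step 1: p0:(4,2)->(4,1) | p1:(3,1)->(4,1) | p2:(4,4)->(4,3) | p3:(3,3)->(2,3) | p4:(1,1)->(0,1)
Step 2: p0:(4,1)->(4,0)->EXIT | p1:(4,1)->(4,0)->EXIT | p2:(4,3)->(4,2) | p3:(2,3)->(1,3) | p4:(0,1)->(0,2)
Step 3: p0:escaped | p1:escaped | p2:(4,2)->(4,1) | p3:(1,3)->(0,3)->EXIT | p4:(0,2)->(0,3)->EXIT
Step 4: p0:escaped | p1:escaped | p2:(4,1)->(4,0)->EXIT | p3:escaped | p4:escaped
Exit steps: [2, 2, 4, 3, 3]
First to escape: p0 at step 2

Answer: 0 2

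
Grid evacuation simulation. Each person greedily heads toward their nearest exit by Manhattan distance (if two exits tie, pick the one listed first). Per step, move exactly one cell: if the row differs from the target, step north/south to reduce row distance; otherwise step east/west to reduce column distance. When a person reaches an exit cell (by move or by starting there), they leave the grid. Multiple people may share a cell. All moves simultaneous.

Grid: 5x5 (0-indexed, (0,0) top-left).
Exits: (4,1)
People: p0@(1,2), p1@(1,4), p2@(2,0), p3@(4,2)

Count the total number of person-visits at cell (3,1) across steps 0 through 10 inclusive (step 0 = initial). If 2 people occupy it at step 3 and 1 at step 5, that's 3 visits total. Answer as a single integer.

Answer: 0

Derivation:
Step 0: p0@(1,2) p1@(1,4) p2@(2,0) p3@(4,2) -> at (3,1): 0 [-], cum=0
Step 1: p0@(2,2) p1@(2,4) p2@(3,0) p3@ESC -> at (3,1): 0 [-], cum=0
Step 2: p0@(3,2) p1@(3,4) p2@(4,0) p3@ESC -> at (3,1): 0 [-], cum=0
Step 3: p0@(4,2) p1@(4,4) p2@ESC p3@ESC -> at (3,1): 0 [-], cum=0
Step 4: p0@ESC p1@(4,3) p2@ESC p3@ESC -> at (3,1): 0 [-], cum=0
Step 5: p0@ESC p1@(4,2) p2@ESC p3@ESC -> at (3,1): 0 [-], cum=0
Step 6: p0@ESC p1@ESC p2@ESC p3@ESC -> at (3,1): 0 [-], cum=0
Total visits = 0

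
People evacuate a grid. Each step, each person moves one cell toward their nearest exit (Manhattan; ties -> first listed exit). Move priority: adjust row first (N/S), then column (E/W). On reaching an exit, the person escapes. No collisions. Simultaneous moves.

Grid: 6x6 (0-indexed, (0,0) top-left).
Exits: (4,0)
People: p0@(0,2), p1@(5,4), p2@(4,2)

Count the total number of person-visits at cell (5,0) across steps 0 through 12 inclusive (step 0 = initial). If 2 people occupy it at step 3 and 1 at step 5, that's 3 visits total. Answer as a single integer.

Step 0: p0@(0,2) p1@(5,4) p2@(4,2) -> at (5,0): 0 [-], cum=0
Step 1: p0@(1,2) p1@(4,4) p2@(4,1) -> at (5,0): 0 [-], cum=0
Step 2: p0@(2,2) p1@(4,3) p2@ESC -> at (5,0): 0 [-], cum=0
Step 3: p0@(3,2) p1@(4,2) p2@ESC -> at (5,0): 0 [-], cum=0
Step 4: p0@(4,2) p1@(4,1) p2@ESC -> at (5,0): 0 [-], cum=0
Step 5: p0@(4,1) p1@ESC p2@ESC -> at (5,0): 0 [-], cum=0
Step 6: p0@ESC p1@ESC p2@ESC -> at (5,0): 0 [-], cum=0
Total visits = 0

Answer: 0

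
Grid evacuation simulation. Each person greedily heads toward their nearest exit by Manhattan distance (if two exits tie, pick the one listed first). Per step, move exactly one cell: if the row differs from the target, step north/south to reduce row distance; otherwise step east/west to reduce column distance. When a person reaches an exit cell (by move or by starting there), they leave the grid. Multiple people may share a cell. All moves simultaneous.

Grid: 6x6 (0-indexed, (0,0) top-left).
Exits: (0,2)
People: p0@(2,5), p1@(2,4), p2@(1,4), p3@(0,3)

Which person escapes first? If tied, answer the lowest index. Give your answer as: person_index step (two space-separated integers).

Step 1: p0:(2,5)->(1,5) | p1:(2,4)->(1,4) | p2:(1,4)->(0,4) | p3:(0,3)->(0,2)->EXIT
Step 2: p0:(1,5)->(0,5) | p1:(1,4)->(0,4) | p2:(0,4)->(0,3) | p3:escaped
Step 3: p0:(0,5)->(0,4) | p1:(0,4)->(0,3) | p2:(0,3)->(0,2)->EXIT | p3:escaped
Step 4: p0:(0,4)->(0,3) | p1:(0,3)->(0,2)->EXIT | p2:escaped | p3:escaped
Step 5: p0:(0,3)->(0,2)->EXIT | p1:escaped | p2:escaped | p3:escaped
Exit steps: [5, 4, 3, 1]
First to escape: p3 at step 1

Answer: 3 1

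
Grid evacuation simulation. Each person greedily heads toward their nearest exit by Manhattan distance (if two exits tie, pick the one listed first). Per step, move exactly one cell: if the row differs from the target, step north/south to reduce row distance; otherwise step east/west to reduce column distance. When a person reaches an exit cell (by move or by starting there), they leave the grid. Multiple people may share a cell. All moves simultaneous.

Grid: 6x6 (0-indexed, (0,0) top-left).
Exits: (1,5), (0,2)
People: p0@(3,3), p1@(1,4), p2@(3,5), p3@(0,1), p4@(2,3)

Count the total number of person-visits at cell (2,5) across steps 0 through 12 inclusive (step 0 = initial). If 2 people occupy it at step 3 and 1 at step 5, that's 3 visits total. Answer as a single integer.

Step 0: p0@(3,3) p1@(1,4) p2@(3,5) p3@(0,1) p4@(2,3) -> at (2,5): 0 [-], cum=0
Step 1: p0@(2,3) p1@ESC p2@(2,5) p3@ESC p4@(1,3) -> at (2,5): 1 [p2], cum=1
Step 2: p0@(1,3) p1@ESC p2@ESC p3@ESC p4@(1,4) -> at (2,5): 0 [-], cum=1
Step 3: p0@(1,4) p1@ESC p2@ESC p3@ESC p4@ESC -> at (2,5): 0 [-], cum=1
Step 4: p0@ESC p1@ESC p2@ESC p3@ESC p4@ESC -> at (2,5): 0 [-], cum=1
Total visits = 1

Answer: 1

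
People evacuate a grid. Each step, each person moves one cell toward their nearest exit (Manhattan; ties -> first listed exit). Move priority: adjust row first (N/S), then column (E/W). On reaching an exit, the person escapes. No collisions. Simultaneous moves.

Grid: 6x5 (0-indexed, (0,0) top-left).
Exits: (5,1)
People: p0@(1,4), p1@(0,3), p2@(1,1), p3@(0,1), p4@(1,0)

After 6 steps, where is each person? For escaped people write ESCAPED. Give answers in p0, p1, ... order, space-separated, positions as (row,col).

Step 1: p0:(1,4)->(2,4) | p1:(0,3)->(1,3) | p2:(1,1)->(2,1) | p3:(0,1)->(1,1) | p4:(1,0)->(2,0)
Step 2: p0:(2,4)->(3,4) | p1:(1,3)->(2,3) | p2:(2,1)->(3,1) | p3:(1,1)->(2,1) | p4:(2,0)->(3,0)
Step 3: p0:(3,4)->(4,4) | p1:(2,3)->(3,3) | p2:(3,1)->(4,1) | p3:(2,1)->(3,1) | p4:(3,0)->(4,0)
Step 4: p0:(4,4)->(5,4) | p1:(3,3)->(4,3) | p2:(4,1)->(5,1)->EXIT | p3:(3,1)->(4,1) | p4:(4,0)->(5,0)
Step 5: p0:(5,4)->(5,3) | p1:(4,3)->(5,3) | p2:escaped | p3:(4,1)->(5,1)->EXIT | p4:(5,0)->(5,1)->EXIT
Step 6: p0:(5,3)->(5,2) | p1:(5,3)->(5,2) | p2:escaped | p3:escaped | p4:escaped

(5,2) (5,2) ESCAPED ESCAPED ESCAPED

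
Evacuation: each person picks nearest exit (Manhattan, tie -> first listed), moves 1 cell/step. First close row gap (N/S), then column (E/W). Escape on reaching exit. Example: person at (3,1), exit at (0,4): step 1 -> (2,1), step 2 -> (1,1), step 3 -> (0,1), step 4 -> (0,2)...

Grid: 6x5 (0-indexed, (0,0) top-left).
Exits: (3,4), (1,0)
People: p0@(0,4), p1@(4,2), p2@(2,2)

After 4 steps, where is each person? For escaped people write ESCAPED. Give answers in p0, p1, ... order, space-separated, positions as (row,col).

Step 1: p0:(0,4)->(1,4) | p1:(4,2)->(3,2) | p2:(2,2)->(3,2)
Step 2: p0:(1,4)->(2,4) | p1:(3,2)->(3,3) | p2:(3,2)->(3,3)
Step 3: p0:(2,4)->(3,4)->EXIT | p1:(3,3)->(3,4)->EXIT | p2:(3,3)->(3,4)->EXIT

ESCAPED ESCAPED ESCAPED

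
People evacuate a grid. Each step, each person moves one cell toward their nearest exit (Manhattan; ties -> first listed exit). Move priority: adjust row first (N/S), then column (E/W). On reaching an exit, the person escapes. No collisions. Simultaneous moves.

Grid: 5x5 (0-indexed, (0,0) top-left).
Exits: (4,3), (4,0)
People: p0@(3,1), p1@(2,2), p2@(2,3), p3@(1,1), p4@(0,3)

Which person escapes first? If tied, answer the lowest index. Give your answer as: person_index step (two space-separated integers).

Step 1: p0:(3,1)->(4,1) | p1:(2,2)->(3,2) | p2:(2,3)->(3,3) | p3:(1,1)->(2,1) | p4:(0,3)->(1,3)
Step 2: p0:(4,1)->(4,0)->EXIT | p1:(3,2)->(4,2) | p2:(3,3)->(4,3)->EXIT | p3:(2,1)->(3,1) | p4:(1,3)->(2,3)
Step 3: p0:escaped | p1:(4,2)->(4,3)->EXIT | p2:escaped | p3:(3,1)->(4,1) | p4:(2,3)->(3,3)
Step 4: p0:escaped | p1:escaped | p2:escaped | p3:(4,1)->(4,0)->EXIT | p4:(3,3)->(4,3)->EXIT
Exit steps: [2, 3, 2, 4, 4]
First to escape: p0 at step 2

Answer: 0 2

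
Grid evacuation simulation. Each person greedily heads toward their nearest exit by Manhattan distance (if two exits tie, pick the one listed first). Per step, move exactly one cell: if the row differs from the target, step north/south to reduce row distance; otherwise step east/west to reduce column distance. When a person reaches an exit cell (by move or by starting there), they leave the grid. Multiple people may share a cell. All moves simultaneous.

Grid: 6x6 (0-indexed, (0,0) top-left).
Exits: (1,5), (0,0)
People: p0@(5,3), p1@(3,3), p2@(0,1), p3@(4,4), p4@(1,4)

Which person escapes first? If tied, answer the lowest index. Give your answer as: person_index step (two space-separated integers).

Step 1: p0:(5,3)->(4,3) | p1:(3,3)->(2,3) | p2:(0,1)->(0,0)->EXIT | p3:(4,4)->(3,4) | p4:(1,4)->(1,5)->EXIT
Step 2: p0:(4,3)->(3,3) | p1:(2,3)->(1,3) | p2:escaped | p3:(3,4)->(2,4) | p4:escaped
Step 3: p0:(3,3)->(2,3) | p1:(1,3)->(1,4) | p2:escaped | p3:(2,4)->(1,4) | p4:escaped
Step 4: p0:(2,3)->(1,3) | p1:(1,4)->(1,5)->EXIT | p2:escaped | p3:(1,4)->(1,5)->EXIT | p4:escaped
Step 5: p0:(1,3)->(1,4) | p1:escaped | p2:escaped | p3:escaped | p4:escaped
Step 6: p0:(1,4)->(1,5)->EXIT | p1:escaped | p2:escaped | p3:escaped | p4:escaped
Exit steps: [6, 4, 1, 4, 1]
First to escape: p2 at step 1

Answer: 2 1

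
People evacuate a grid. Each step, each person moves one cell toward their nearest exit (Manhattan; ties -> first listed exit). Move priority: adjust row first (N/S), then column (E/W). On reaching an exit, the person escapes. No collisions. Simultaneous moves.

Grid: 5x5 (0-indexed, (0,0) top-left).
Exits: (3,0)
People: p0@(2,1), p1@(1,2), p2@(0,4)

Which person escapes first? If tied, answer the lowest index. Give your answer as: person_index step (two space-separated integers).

Step 1: p0:(2,1)->(3,1) | p1:(1,2)->(2,2) | p2:(0,4)->(1,4)
Step 2: p0:(3,1)->(3,0)->EXIT | p1:(2,2)->(3,2) | p2:(1,4)->(2,4)
Step 3: p0:escaped | p1:(3,2)->(3,1) | p2:(2,4)->(3,4)
Step 4: p0:escaped | p1:(3,1)->(3,0)->EXIT | p2:(3,4)->(3,3)
Step 5: p0:escaped | p1:escaped | p2:(3,3)->(3,2)
Step 6: p0:escaped | p1:escaped | p2:(3,2)->(3,1)
Step 7: p0:escaped | p1:escaped | p2:(3,1)->(3,0)->EXIT
Exit steps: [2, 4, 7]
First to escape: p0 at step 2

Answer: 0 2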